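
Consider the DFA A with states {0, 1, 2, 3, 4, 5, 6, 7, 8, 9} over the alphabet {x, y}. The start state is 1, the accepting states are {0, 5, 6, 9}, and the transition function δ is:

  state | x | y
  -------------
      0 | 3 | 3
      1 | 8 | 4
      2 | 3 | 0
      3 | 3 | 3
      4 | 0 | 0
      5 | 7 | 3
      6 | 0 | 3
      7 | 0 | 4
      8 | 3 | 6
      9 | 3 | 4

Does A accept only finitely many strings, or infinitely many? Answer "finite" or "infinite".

The useful states (reachable from 1 and able to reach an accepting state) are {0, 1, 4, 6, 8}.
Restricted to these states the transition graph has no cycle, so every accepting path has bounded length and L is finite.

finite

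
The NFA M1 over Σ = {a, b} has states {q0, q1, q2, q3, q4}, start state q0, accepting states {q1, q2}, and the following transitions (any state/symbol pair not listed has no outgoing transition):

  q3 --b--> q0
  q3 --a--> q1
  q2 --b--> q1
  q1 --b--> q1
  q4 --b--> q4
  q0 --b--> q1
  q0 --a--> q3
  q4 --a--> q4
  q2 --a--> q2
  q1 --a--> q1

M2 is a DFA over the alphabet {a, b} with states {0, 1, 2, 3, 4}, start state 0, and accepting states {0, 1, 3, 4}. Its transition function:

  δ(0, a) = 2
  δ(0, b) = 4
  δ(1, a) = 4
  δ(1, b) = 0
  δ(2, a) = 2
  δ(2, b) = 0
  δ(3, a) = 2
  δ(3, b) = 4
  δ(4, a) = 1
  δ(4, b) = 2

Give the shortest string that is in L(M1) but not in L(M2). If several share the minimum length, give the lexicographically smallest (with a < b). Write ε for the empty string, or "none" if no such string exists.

aa

The string aa is accepted by M1 but not by M2.
No shorter string lies in the difference, and aa is the lexicographically first length-2 string in L(M1) \ L(M2).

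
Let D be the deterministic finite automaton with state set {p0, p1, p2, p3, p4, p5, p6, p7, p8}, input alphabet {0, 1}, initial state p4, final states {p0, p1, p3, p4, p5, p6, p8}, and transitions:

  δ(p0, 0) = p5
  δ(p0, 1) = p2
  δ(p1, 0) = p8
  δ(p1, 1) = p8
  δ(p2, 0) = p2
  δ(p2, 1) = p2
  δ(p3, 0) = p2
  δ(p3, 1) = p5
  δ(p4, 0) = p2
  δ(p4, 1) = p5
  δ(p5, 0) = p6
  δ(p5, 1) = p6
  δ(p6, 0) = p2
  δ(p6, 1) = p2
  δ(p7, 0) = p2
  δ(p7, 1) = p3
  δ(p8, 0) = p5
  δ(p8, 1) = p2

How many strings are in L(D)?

4

The useful subgraph on states {p4, p5, p6} is acyclic, so L(D) is finite; the longest accepting path visits 3 useful states, giving maximum string length 2.
Counting accepting paths from p4 by length: 1 of length 0, 1 of length 1, 2 of length 2. Total 4.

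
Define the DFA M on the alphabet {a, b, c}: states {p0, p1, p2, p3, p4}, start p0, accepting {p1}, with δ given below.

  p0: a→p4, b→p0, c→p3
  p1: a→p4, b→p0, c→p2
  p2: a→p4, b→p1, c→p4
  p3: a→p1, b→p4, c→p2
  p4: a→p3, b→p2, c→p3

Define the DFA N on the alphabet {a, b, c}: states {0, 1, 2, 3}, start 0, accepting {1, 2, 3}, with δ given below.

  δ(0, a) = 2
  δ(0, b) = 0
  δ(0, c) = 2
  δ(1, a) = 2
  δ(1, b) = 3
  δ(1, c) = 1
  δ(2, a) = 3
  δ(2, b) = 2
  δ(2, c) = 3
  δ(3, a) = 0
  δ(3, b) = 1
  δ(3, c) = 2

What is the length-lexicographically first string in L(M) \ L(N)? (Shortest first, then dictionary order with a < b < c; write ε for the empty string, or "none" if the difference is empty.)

aaa

The string aaa is accepted by M but not by N.
No shorter string lies in the difference, and aaa is the lexicographically first length-3 string in L(M) \ L(N).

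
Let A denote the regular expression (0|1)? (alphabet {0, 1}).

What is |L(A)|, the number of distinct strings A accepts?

3

The expression has no Kleene star, so L(A) is finite. Expanding the alternatives gives {ε, 0, 1}.
That is 1 of length 0, 2 of length 1: 3 strings in all.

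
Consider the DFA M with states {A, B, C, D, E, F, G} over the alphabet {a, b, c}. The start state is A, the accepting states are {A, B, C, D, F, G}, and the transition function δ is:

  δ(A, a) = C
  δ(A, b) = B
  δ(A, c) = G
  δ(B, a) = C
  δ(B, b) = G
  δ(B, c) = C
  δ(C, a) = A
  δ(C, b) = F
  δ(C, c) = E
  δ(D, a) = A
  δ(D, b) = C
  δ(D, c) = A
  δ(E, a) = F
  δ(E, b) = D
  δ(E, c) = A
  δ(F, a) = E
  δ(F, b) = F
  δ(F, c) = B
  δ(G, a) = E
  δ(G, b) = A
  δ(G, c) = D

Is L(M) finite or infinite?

State A is reachable from the start and can reach an accepting state, and it lies on the cycle A → B → C → A.
Traversing that cycle any number of times yields accepted strings of unbounded length, so the language is infinite.

infinite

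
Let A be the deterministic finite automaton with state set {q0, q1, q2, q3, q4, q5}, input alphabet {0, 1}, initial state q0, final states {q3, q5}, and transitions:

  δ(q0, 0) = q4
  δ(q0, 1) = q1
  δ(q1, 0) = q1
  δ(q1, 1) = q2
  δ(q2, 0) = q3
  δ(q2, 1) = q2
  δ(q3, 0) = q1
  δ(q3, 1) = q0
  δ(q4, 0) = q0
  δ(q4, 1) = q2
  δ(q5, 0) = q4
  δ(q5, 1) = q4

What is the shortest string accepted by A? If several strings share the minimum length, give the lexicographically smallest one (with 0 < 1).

A breadth-first search from q0 reaches an accepting state first via the path q0 → q4 → q2 → q3 on input 010.
No string of length < 3 is accepted (BFS exhausts all shorter strings without reaching an accepting state), and 010 is the lexicographically least accepting string of length 3.

010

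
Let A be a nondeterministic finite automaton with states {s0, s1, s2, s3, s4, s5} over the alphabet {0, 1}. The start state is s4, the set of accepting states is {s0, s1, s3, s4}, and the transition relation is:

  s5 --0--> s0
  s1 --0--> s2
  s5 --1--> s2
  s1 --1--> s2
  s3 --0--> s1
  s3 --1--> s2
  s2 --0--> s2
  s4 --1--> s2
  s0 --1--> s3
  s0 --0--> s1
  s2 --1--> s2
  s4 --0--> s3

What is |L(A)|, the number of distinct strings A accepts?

3

The useful subgraph on states {s1, s3, s4} is acyclic, so L(A) is finite; the longest accepting path visits 3 useful states, giving maximum string length 2.
Counting accepting paths from s4 by length: 1 of length 0, 1 of length 1, 1 of length 2. Total 3.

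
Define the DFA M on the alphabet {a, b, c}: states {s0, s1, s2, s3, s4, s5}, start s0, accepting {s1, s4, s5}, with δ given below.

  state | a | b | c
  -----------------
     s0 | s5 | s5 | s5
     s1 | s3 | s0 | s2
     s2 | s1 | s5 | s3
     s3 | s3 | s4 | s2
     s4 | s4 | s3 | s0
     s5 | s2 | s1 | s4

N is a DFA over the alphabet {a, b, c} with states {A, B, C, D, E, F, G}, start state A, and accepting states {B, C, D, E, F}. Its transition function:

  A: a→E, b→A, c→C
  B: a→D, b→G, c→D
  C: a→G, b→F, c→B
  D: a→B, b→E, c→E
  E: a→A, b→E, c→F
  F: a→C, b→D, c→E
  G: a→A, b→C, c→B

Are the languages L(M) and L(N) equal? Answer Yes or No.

No

The string b is accepted by M but rejected by N.
So L(M) ≠ L(N).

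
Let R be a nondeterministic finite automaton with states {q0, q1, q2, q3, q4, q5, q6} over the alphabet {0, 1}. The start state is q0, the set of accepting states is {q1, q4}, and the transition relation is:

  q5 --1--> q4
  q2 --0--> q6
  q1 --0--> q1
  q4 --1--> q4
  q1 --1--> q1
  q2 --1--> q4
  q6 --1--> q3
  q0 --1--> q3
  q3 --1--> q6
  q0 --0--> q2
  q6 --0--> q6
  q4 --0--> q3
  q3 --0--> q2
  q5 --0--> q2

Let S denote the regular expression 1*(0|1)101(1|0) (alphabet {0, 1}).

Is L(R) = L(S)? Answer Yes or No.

The string 01 is accepted by R but rejected by S.
So L(R) ≠ L(S).

No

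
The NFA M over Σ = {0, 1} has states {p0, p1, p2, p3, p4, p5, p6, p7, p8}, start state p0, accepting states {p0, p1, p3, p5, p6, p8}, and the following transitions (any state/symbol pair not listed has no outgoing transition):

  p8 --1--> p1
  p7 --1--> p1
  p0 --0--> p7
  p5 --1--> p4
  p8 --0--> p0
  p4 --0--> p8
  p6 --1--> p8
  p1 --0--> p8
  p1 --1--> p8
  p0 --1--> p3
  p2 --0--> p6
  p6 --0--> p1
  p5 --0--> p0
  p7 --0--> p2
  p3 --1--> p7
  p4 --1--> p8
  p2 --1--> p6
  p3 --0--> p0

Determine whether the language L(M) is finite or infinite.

State p0 is reachable from the start and can reach an accepting state, and it lies on the cycle p0 → p3 → p0.
Traversing that cycle any number of times yields accepted strings of unbounded length, so the language is infinite.

infinite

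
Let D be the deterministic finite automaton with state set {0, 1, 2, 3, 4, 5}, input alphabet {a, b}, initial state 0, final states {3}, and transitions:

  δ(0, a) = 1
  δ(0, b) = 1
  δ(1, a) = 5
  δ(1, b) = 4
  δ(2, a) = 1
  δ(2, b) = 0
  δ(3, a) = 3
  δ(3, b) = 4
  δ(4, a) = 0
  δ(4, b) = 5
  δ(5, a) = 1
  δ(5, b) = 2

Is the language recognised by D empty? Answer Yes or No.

The states reachable from the start state are {0, 1, 2, 4, 5}.
None of the accepting states {3} is reachable, so no string is accepted and L(D) = ∅.

Yes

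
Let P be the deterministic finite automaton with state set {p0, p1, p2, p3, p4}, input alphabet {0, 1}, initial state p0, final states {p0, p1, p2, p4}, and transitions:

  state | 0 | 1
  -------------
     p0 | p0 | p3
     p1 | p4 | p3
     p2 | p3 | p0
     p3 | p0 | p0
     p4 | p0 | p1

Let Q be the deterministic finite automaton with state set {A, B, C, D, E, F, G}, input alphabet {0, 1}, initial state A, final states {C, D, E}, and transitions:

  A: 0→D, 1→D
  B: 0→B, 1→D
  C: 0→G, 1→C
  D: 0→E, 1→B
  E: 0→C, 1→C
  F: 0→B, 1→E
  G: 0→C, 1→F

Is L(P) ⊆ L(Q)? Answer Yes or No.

The empty string ε is in L(P) but not in L(Q).
So L(P) ⊄ L(Q).

No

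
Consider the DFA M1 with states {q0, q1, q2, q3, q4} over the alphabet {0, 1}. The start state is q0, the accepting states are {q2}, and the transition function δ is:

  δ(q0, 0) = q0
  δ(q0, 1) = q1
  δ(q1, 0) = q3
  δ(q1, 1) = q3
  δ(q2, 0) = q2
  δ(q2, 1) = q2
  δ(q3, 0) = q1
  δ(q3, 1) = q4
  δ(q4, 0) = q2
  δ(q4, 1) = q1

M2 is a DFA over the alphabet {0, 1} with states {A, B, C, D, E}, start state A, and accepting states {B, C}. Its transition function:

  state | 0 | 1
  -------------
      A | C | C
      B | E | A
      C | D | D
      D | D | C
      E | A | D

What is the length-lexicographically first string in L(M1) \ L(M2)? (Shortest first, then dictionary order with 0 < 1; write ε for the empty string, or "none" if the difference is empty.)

The string 1010 is accepted by M1 but not by M2.
No shorter string lies in the difference, and 1010 is the lexicographically first length-4 string in L(M1) \ L(M2).

1010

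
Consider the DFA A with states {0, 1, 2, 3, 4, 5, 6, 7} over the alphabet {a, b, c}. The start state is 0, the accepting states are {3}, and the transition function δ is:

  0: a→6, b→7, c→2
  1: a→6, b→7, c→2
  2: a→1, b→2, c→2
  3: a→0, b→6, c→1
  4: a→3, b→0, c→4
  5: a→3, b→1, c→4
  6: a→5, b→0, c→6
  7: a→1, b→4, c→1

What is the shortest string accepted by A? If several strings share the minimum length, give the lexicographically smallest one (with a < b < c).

A breadth-first search from 0 reaches an accepting state first via the path 0 → 6 → 5 → 3 on input aaa.
No string of length < 3 is accepted (BFS exhausts all shorter strings without reaching an accepting state), and aaa is the lexicographically least accepting string of length 3.

aaa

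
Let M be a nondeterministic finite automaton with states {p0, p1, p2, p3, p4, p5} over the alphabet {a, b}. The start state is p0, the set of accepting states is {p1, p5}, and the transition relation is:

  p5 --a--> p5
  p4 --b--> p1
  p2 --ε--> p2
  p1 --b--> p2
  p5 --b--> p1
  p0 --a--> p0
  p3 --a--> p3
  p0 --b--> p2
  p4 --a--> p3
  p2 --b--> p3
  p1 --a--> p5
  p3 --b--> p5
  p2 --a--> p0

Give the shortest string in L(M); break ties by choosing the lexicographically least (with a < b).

bbb

A breadth-first search from p0 reaches an accepting state first via the path p0 → p2 → p3 → p5 on input bbb.
No string of length < 3 is accepted (BFS exhausts all shorter strings without reaching an accepting state), and bbb is the lexicographically least accepting string of length 3.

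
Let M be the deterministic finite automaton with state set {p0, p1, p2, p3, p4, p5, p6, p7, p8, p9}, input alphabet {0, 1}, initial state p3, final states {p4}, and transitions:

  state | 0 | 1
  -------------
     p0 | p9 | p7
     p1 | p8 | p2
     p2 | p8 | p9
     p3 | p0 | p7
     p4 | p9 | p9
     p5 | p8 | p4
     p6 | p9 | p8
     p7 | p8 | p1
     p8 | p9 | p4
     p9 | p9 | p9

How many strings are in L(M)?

6

The useful subgraph on states {p0, p1, p2, p3, p4, p7, p8} is acyclic, so L(M) is finite; the longest accepting path visits 7 useful states, giving maximum string length 6.
Counting accepting paths from p3 by length: 1 of length 3, 2 of length 4, 2 of length 5, 1 of length 6. Total 6.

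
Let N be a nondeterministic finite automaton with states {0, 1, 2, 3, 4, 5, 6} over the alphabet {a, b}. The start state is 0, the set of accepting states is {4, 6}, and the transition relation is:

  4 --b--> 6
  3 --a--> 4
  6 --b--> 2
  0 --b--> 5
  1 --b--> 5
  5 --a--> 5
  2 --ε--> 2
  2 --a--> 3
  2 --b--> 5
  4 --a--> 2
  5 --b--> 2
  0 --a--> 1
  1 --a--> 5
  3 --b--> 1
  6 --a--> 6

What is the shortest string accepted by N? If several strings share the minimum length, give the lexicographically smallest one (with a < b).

bbaa

A breadth-first search from 0 reaches an accepting state first via the path 0 → 5 → 2 → 3 → 4 on input bbaa.
No string of length < 4 is accepted (BFS exhausts all shorter strings without reaching an accepting state), and bbaa is the lexicographically least accepting string of length 4.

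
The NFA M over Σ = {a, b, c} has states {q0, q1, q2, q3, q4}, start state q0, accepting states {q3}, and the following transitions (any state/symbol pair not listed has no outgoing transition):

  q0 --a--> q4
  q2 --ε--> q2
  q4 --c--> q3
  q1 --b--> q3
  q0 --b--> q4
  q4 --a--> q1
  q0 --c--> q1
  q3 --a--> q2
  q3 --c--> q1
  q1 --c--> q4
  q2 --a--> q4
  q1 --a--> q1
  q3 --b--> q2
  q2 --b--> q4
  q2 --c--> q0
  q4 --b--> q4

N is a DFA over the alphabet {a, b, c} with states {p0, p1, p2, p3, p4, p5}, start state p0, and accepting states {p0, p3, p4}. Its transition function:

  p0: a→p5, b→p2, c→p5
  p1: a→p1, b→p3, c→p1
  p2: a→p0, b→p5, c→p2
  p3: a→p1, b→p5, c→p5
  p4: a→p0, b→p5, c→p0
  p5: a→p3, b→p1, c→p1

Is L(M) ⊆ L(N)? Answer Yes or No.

No

The string ac is in L(M) but not in L(N).
So L(M) ⊄ L(N).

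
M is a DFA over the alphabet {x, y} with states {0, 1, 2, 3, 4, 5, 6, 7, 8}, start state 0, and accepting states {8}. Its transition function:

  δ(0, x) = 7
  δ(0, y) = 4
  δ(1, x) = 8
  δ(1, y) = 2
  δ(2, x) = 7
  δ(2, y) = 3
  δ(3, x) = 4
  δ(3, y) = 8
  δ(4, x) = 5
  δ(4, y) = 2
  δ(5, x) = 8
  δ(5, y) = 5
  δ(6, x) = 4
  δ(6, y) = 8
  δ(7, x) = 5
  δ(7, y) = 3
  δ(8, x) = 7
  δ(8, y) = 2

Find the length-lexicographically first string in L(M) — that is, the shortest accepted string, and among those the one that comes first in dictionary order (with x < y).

A breadth-first search from 0 reaches an accepting state first via the path 0 → 7 → 5 → 8 on input xxx.
No string of length < 3 is accepted (BFS exhausts all shorter strings without reaching an accepting state), and xxx is the lexicographically least accepting string of length 3.

xxx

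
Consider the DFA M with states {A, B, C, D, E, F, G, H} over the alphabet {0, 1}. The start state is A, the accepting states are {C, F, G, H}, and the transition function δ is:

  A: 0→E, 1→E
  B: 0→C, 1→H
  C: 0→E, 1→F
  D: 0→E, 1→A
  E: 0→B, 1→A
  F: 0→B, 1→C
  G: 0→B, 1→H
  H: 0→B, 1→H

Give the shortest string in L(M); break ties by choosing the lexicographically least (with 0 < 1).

000

A breadth-first search from A reaches an accepting state first via the path A → E → B → C on input 000.
No string of length < 3 is accepted (BFS exhausts all shorter strings without reaching an accepting state), and 000 is the lexicographically least accepting string of length 3.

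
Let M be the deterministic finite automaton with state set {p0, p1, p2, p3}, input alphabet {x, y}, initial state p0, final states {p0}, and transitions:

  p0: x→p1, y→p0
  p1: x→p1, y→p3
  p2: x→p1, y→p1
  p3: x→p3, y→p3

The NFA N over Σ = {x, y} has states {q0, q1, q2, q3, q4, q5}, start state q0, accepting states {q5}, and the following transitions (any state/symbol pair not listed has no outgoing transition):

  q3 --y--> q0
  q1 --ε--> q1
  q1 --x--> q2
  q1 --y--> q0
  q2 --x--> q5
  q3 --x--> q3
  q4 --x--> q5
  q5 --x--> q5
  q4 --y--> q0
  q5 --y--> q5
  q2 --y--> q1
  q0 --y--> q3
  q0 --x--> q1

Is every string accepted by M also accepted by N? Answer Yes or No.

No

The empty string ε is in L(M) but not in L(N).
So L(M) ⊄ L(N).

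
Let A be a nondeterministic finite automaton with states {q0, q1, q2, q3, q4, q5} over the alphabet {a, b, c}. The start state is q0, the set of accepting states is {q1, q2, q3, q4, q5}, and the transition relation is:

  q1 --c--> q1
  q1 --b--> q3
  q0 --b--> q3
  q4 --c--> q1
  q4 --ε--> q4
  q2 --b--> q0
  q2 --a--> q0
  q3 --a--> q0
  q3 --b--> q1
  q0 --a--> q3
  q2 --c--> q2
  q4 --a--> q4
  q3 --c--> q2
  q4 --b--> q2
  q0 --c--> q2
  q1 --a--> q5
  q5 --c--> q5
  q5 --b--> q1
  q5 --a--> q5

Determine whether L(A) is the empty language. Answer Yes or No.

No

The string a is accepted: the run q0 → q3 ends in the accepting state q3.
Since at least one string is accepted, L(A) is not empty.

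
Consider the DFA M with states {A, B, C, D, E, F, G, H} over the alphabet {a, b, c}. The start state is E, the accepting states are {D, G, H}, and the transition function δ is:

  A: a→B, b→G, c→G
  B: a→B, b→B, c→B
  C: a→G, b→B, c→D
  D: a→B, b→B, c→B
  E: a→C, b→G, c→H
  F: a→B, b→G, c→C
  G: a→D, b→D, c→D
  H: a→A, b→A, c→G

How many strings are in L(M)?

30

The useful subgraph on states {A, C, D, E, G, H} is acyclic, so L(M) is finite; the longest accepting path visits 5 useful states, giving maximum string length 4.
Counting accepting paths from E by length: 2 of length 1, 6 of length 2, 10 of length 3, 12 of length 4. Total 30.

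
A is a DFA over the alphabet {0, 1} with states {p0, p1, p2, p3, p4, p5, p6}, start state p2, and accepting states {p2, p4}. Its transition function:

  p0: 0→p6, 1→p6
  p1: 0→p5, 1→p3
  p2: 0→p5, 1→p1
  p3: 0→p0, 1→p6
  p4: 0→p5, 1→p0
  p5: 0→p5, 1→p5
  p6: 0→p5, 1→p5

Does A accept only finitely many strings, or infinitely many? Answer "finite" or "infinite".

The useful states (reachable from p2 and able to reach an accepting state) are {p2}.
Restricted to these states the transition graph has no cycle, so every accepting path has bounded length and L is finite.

finite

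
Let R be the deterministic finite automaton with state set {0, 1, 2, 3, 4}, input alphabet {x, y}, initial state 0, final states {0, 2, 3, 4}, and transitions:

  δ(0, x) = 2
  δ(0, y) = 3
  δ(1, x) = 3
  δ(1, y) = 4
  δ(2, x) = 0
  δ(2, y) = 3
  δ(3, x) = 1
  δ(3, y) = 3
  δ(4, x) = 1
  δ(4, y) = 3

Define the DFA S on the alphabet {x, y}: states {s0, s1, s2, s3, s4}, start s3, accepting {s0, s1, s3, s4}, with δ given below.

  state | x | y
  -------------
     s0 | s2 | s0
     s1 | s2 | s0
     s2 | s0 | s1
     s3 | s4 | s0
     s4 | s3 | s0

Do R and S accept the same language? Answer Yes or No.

Yes

Exploring the product automaton R × S from the start pair (0, s3), following both machines on each input symbol, reaches 5 state pairs: (0, s3), (2, s4), (3, s0), (1, s2), (4, s1).
R accepts in {0, 2, 3, 4} and S accepts in {s0, s1, s3, s4}. In every reachable pair the two components are either both accepting — (0, s3), (2, s4), (3, s0), (4, s1) — or both non-accepting, so no string is accepted by exactly one of the machines: L(R) \ L(S) and L(S) \ L(R) are both empty.
Hence every string is accepted by R iff it is accepted by S, and the two languages coincide.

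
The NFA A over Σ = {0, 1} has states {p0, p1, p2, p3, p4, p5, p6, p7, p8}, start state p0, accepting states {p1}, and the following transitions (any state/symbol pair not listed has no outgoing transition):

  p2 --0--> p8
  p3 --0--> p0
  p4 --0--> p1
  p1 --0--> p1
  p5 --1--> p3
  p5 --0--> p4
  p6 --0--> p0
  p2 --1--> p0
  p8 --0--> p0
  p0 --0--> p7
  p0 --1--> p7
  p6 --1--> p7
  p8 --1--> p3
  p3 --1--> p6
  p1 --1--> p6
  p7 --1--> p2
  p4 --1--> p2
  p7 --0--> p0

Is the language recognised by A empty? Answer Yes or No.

The states reachable from the start state are {p0, p2, p3, p6, p7, p8}.
None of the accepting states {p1} is reachable, so no string is accepted and L(A) = ∅.

Yes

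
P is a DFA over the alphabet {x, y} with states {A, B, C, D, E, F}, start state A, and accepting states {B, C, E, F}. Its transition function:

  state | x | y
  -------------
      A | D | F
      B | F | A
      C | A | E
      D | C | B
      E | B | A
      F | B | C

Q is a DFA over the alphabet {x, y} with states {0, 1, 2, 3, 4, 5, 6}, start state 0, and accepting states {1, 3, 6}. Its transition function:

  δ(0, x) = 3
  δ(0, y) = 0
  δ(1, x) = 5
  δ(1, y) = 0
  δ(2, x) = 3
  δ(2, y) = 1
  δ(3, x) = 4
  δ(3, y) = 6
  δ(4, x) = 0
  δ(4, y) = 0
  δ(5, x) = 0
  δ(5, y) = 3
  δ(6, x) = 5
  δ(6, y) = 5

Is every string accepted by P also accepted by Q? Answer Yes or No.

The string y is in L(P) but not in L(Q).
So L(P) ⊄ L(Q).

No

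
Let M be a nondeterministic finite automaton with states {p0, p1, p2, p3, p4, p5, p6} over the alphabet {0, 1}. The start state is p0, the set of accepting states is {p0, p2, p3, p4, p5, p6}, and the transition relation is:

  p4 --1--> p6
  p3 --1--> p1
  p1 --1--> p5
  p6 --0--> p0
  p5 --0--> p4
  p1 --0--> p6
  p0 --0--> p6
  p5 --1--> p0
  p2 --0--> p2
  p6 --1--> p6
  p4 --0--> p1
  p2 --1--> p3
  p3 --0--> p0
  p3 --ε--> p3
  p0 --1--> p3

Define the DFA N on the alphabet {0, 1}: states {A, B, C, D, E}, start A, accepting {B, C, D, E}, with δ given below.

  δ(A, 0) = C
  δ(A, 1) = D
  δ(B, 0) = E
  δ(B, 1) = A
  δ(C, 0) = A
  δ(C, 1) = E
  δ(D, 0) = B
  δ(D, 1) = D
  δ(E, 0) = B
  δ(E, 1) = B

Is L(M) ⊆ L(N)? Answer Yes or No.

The empty string ε is in L(M) but not in L(N).
So L(M) ⊄ L(N).

No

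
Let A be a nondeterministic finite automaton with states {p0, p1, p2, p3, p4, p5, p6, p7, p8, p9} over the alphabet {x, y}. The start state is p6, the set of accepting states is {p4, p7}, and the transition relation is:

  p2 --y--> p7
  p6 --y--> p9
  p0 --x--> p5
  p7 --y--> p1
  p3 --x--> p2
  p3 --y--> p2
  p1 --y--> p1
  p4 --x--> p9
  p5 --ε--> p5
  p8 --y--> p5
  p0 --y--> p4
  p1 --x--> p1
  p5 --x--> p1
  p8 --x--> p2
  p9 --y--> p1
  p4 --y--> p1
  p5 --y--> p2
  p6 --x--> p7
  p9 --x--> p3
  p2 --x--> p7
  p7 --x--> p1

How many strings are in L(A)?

5

The useful subgraph on states {p2, p3, p6, p7, p9} is acyclic, so L(A) is finite; the longest accepting path visits 5 useful states, giving maximum string length 4.
Counting accepting paths from p6 by length: 1 of length 1, 4 of length 4. Total 5.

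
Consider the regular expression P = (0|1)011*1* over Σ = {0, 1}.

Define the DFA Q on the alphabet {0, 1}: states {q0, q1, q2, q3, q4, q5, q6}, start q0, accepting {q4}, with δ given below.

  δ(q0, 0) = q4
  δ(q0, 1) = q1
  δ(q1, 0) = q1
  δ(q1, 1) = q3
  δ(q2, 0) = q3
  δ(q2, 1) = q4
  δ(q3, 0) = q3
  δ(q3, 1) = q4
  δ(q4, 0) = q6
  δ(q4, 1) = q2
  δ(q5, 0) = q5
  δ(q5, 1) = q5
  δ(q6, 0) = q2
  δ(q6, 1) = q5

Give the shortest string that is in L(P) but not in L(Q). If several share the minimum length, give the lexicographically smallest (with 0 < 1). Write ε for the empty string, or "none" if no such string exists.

The string 001 is accepted by P but not by Q.
No shorter string lies in the difference, and 001 is the lexicographically first length-3 string in L(P) \ L(Q).

001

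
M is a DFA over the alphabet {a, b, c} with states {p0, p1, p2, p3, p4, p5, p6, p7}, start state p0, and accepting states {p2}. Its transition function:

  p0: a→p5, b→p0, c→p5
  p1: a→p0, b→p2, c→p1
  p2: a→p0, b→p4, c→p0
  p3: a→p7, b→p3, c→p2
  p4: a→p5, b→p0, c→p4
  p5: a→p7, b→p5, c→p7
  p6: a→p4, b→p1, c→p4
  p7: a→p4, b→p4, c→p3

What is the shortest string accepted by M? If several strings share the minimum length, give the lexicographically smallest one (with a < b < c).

A breadth-first search from p0 reaches an accepting state first via the path p0 → p5 → p7 → p3 → p2 on input aacc.
No string of length < 4 is accepted (BFS exhausts all shorter strings without reaching an accepting state), and aacc is the lexicographically least accepting string of length 4.

aacc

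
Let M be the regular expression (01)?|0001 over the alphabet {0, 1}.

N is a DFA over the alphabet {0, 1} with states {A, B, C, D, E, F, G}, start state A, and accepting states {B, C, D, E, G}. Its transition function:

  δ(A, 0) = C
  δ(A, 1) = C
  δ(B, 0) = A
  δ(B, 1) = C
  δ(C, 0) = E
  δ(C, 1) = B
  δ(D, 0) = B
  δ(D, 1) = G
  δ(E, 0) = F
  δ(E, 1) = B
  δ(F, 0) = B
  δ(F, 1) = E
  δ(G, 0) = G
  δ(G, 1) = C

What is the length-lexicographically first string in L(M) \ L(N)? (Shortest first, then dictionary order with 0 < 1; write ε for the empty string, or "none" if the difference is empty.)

The empty string ε is accepted by M but not by N.
Since ε is the unique shortest string, it is the required witness.

ε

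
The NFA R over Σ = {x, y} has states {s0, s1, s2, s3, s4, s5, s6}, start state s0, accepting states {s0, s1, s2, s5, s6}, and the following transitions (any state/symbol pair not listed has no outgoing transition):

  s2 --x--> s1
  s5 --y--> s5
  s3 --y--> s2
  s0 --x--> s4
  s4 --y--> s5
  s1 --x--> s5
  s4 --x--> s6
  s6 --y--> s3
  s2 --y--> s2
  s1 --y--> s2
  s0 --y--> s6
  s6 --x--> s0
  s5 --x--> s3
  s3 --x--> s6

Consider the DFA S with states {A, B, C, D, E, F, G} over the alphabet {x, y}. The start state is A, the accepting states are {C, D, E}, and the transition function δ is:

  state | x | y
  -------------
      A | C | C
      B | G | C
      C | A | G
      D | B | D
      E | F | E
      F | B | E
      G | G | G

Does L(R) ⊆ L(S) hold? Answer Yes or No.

No

The empty string ε is in L(R) but not in L(S).
So L(R) ⊄ L(S).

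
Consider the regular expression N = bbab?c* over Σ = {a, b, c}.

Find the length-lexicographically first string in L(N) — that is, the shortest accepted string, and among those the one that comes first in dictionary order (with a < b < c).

By inspection of the expression, no string of length less than 3 matches, and bba is the lexicographically first match of length 3.

bba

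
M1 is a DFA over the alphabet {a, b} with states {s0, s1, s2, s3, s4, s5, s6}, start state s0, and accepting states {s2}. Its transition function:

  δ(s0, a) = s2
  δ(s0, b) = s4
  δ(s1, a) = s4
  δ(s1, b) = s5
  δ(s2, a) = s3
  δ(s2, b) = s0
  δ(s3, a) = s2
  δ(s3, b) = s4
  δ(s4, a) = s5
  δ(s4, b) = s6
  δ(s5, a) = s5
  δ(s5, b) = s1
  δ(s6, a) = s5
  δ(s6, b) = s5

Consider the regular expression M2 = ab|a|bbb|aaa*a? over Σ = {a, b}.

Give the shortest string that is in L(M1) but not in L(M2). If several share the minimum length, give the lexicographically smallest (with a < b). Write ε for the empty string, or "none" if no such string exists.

aba

The string aba is accepted by M1 but not by M2.
No shorter string lies in the difference, and aba is the lexicographically first length-3 string in L(M1) \ L(M2).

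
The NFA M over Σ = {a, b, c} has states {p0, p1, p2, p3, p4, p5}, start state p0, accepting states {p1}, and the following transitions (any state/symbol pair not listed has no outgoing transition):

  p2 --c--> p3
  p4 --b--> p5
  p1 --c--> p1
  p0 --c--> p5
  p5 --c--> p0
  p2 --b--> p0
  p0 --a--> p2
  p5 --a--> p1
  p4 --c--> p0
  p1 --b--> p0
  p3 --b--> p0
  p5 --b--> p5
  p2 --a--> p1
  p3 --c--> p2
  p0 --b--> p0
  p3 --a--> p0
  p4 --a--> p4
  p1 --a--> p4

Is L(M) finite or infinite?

State p0 is reachable from the start and can reach an accepting state, and it lies on the cycle p0 → p0.
Traversing that cycle any number of times yields accepted strings of unbounded length, so the language is infinite.

infinite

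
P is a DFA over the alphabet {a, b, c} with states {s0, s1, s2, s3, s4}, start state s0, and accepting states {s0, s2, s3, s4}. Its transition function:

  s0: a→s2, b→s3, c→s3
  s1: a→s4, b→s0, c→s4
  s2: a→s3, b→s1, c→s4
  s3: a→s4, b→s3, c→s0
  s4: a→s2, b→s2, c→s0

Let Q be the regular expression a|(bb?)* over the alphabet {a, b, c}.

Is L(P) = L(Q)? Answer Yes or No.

No

The string c is accepted by P but rejected by Q.
So L(P) ≠ L(Q).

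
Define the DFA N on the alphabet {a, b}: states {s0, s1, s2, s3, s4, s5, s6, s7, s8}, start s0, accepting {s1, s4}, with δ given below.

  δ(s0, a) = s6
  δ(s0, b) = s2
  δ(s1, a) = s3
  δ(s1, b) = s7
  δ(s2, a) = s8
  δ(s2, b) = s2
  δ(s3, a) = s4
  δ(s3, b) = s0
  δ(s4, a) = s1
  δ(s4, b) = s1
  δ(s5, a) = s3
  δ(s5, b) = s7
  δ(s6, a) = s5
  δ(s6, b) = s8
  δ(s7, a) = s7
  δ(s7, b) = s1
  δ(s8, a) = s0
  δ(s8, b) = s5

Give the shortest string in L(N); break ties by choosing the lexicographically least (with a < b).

aaaa

A breadth-first search from s0 reaches an accepting state first via the path s0 → s6 → s5 → s3 → s4 on input aaaa.
No string of length < 4 is accepted (BFS exhausts all shorter strings without reaching an accepting state), and aaaa is the lexicographically least accepting string of length 4.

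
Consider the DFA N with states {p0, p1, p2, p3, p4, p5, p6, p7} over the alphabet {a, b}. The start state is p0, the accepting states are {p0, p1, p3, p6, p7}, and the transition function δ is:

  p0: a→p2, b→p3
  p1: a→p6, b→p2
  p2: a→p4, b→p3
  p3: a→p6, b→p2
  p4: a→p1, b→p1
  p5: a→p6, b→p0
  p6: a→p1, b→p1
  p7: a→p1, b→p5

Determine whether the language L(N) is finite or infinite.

State p2 is reachable from the start and can reach an accepting state, and it lies on the cycle p2 → p3 → p2.
Traversing that cycle any number of times yields accepted strings of unbounded length, so the language is infinite.

infinite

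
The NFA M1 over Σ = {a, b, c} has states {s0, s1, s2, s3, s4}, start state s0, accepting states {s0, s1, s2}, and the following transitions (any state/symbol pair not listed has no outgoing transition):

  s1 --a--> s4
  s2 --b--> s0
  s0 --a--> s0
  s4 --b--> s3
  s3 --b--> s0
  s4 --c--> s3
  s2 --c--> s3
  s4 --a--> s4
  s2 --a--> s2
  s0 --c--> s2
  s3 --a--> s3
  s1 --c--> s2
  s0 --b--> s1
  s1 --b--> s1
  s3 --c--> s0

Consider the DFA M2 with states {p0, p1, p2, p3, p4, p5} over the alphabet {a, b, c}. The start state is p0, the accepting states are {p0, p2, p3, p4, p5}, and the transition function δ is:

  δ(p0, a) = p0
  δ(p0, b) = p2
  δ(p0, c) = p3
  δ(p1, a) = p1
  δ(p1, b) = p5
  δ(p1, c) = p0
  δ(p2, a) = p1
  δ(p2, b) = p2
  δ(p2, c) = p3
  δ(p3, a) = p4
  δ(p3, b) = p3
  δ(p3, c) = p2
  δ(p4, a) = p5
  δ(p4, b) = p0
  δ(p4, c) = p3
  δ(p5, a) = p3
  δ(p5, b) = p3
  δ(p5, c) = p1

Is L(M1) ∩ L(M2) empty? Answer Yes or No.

The empty string ε is accepted by both M1 and M2.
Hence L(M1) ∩ L(M2) ≠ ∅.

No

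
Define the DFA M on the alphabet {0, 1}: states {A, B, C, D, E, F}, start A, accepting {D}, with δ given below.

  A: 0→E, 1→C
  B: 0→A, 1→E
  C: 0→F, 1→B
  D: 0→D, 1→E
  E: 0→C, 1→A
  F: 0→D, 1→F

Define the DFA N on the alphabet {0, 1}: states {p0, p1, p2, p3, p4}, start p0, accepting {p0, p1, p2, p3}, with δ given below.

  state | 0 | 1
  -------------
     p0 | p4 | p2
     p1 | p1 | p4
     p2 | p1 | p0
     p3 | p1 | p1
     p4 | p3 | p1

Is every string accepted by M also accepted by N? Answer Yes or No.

Yes

Exploring the product automaton M × N from the start pair (A, p0), following both machines on each input symbol, reaches 20 state pairs: (A, p0), (E, p4), (C, p2), (C, p3), (A, p1), (F, p1), (B, p0), (B, p1), (E, p1), (C, p4), (D, p1), (F, p4), (A, p4), (E, p2), (C, p1), (F, p3), (D, p3), (E, p3), (B, p4), (A, p3).
M accepts in {D} and N accepts in {p0, p1, p2, p3}. The reachable pairs whose M-component is accepting are (D, p1), (D, p3); in each of them the N-component is accepting too, so the product for L(M) \ L(N) (M-component accepting, N-component rejecting) has no reachable accepting pair and the difference is empty.
Hence every string in L(M) is also in L(N).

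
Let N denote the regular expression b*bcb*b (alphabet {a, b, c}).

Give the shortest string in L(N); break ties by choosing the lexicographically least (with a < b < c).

By inspection of the expression, no string of length less than 3 matches, and bcb is the lexicographically first match of length 3.

bcb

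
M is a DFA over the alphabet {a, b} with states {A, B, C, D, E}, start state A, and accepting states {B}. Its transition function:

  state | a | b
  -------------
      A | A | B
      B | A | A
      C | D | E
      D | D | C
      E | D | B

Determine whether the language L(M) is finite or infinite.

infinite

State A is reachable from the start and can reach an accepting state, and it lies on the cycle A → A.
Traversing that cycle any number of times yields accepted strings of unbounded length, so the language is infinite.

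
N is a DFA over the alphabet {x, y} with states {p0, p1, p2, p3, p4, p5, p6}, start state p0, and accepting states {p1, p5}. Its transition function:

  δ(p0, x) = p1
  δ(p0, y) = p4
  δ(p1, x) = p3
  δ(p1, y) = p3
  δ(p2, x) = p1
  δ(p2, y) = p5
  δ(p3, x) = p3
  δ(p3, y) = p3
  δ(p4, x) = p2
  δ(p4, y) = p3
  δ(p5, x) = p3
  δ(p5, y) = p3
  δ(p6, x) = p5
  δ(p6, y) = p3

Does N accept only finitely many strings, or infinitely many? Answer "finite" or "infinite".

finite

The useful states (reachable from p0 and able to reach an accepting state) are {p0, p1, p2, p4, p5}.
Restricted to these states the transition graph has no cycle, so every accepting path has bounded length and L is finite.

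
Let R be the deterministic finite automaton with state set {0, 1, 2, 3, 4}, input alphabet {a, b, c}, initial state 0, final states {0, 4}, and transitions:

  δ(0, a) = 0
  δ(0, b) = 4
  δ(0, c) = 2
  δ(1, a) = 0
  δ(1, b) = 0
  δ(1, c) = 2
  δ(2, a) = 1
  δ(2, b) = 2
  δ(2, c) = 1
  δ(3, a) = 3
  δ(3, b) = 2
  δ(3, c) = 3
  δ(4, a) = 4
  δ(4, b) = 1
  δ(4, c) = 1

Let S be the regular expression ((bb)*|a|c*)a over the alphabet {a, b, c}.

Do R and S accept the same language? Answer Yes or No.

No

The empty string ε is accepted by R but rejected by S.
So L(R) ≠ L(S).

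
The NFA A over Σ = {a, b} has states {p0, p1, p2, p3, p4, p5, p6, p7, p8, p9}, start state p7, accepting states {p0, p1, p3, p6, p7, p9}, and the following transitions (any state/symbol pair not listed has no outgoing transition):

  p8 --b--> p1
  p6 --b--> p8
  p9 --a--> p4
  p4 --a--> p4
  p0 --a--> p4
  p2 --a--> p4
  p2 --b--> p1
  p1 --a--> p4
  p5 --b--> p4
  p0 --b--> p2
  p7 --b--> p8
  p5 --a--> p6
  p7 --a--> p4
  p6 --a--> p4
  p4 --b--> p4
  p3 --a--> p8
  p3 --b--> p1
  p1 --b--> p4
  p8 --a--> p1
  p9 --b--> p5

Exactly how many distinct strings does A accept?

3

The useful subgraph on states {p1, p7, p8} is acyclic, so L(A) is finite; the longest accepting path visits 3 useful states, giving maximum string length 2.
Counting accepting paths from p7 by length: 1 of length 0, 2 of length 2. Total 3.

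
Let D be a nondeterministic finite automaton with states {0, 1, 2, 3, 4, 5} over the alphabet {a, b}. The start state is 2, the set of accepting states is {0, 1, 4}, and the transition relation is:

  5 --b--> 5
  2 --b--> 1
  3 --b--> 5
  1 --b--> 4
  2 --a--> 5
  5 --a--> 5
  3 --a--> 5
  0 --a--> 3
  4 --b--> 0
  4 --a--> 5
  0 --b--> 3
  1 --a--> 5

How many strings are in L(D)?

The useful subgraph on states {0, 1, 2, 4} is acyclic, so L(D) is finite; the longest accepting path visits 4 useful states, giving maximum string length 3.
Counting accepting paths from 2 by length: 1 of length 1, 1 of length 2, 1 of length 3. Total 3.

3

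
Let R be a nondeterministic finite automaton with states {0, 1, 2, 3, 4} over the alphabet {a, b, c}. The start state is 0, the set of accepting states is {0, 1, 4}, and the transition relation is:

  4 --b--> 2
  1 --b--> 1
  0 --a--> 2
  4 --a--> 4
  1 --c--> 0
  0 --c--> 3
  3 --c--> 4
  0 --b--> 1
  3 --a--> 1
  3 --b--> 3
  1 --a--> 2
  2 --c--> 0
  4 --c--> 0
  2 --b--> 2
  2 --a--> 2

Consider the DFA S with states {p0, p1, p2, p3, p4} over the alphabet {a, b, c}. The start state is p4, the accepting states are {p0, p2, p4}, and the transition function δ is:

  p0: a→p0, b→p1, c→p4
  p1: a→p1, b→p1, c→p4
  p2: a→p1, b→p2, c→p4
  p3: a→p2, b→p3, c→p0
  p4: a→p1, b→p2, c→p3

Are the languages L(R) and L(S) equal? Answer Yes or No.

Yes

Exploring the product automaton R × S from the start pair (0, p4), following both machines on each input symbol, reaches 5 state pairs: (0, p4), (2, p1), (1, p2), (3, p3), (4, p0).
R accepts in {0, 1, 4} and S accepts in {p0, p2, p4}. In every reachable pair the two components are either both accepting — (0, p4), (1, p2), (4, p0) — or both non-accepting, so no string is accepted by exactly one of the machines: L(R) \ L(S) and L(S) \ L(R) are both empty.
Hence every string is accepted by R iff it is accepted by S, and the two languages coincide.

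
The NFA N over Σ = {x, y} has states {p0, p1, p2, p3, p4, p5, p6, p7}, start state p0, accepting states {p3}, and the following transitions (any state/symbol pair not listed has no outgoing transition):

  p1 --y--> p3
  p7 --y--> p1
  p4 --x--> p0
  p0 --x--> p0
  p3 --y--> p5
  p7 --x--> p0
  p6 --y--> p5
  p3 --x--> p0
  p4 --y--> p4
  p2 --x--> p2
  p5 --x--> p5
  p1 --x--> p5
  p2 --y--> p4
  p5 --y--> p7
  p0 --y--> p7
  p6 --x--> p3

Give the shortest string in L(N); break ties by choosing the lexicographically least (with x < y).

A breadth-first search from p0 reaches an accepting state first via the path p0 → p7 → p1 → p3 on input yyy.
No string of length < 3 is accepted (BFS exhausts all shorter strings without reaching an accepting state), and yyy is the lexicographically least accepting string of length 3.

yyy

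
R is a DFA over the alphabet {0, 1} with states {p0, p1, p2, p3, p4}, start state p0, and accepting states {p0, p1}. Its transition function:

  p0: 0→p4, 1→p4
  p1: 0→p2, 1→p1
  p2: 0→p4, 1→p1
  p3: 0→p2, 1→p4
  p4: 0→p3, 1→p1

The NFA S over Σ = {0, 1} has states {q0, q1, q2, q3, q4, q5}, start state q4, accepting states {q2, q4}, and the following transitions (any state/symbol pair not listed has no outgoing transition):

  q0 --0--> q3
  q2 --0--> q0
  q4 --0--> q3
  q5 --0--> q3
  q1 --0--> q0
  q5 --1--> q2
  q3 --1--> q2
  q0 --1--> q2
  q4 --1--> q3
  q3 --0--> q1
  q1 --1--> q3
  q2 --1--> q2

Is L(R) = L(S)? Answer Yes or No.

Yes

Exploring the product automaton R × S from the start pair (p0, q4), following both machines on each input symbol, reaches 5 state pairs: (p0, q4), (p4, q3), (p3, q1), (p1, q2), (p2, q0).
R accepts in {p0, p1} and S accepts in {q2, q4}. In every reachable pair the two components are either both accepting — (p0, q4), (p1, q2) — or both non-accepting, so no string is accepted by exactly one of the machines: L(R) \ L(S) and L(S) \ L(R) are both empty.
Hence every string is accepted by R iff it is accepted by S, and the two languages coincide.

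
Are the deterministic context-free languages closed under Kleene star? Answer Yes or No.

L = {c aⁿbⁿ : n≥0} ∪ {cc aⁿb²ⁿ : n≥0} is a DCFL (the number of leading c's fixes which ratio the DPDA checks), but L* is not. Every word of L starts with c, so in a factorisation of the string cc aⁱbʲ (i≥1) into words of L each factor begins at one of the two c's: either the whole string is a single word of L (forcing j = 2i), or it splits as c · (c aⁱbʲ) with c ∈ L (take n = 0) and c aⁱbʲ ∈ L (forcing j = i). Thus L* ∩ cca⁺b* = {cc aⁿbⁿ : n≥1} ∪ {cc aⁿb²ⁿ : n≥1}. A DPDA for L* would give one for this intersection with a regular set, and, started from its configuration after reading cc, one for {aⁿbⁿ : n≥1} ∪ {aⁿb²ⁿ : n≥1}, which no deterministic PDA accepts (a DPDA for it would have a single run on aⁿb²ⁿ, accepting after the prefix aⁿbⁿ and accepting again after n more b's; an ordinary PDA that simulates it on a's and b's and, at any moment when it is accepting, may switch to reading only a fresh letter d while feeding each d to the simulation as a b, would accept aⁱbʲdᵏ (k≥1) exactly when both aⁱbʲ and aⁱbʲ⁺ᵏ are in the language, i.e. its language intersected with the regular set a*b*d⁺ would be exactly {aⁿbⁿdⁿ : n≥1} — impossible, since context-free languages are closed under intersection with regular sets and {aⁿbⁿdⁿ} is not context-free). So L* is not a DCFL.

No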